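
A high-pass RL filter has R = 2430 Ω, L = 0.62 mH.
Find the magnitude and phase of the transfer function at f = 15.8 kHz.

Step 1 — Angular frequency: ω = 2π·1.58e+04 = 9.927e+04 rad/s.
Step 2 — Transfer function: H(jω) = jωL/(R + jωL).
Step 3 — Numerator jωL = j·61.55; denominator R + jωL = 2430 + j61.55.
Step 4 — H = 0.0006412 + j0.02531.
Step 5 — Magnitude: |H| = 0.02532 (-31.9 dB); phase: φ = 88.5°.

|H| = 0.02532 (-31.9 dB), φ = 88.5°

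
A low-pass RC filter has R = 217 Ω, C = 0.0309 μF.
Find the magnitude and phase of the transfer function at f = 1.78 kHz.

Step 1 — Angular frequency: ω = 2π·1780 = 1.118e+04 rad/s.
Step 2 — Transfer function: H(jω) = 1/(1 + jωRC).
Step 3 — Denominator: 1 + jωRC = 1 + j·1.118e+04·217·3.09e-08 = 1 + j0.07499.
Step 4 — H = 0.9944 - j0.07457.
Step 5 — Magnitude: |H| = 0.9972 (-0.0 dB); phase: φ = -4.3°.

|H| = 0.9972 (-0.0 dB), φ = -4.3°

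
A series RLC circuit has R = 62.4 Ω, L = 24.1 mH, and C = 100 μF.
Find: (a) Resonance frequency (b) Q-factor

Step 1 — Resonance condition Im(Z)=0 gives ω₀ = 1/√(LC).
Step 2 — ω₀ = 1/√(0.0241·0.0001) = 644.2 rad/s.
Step 3 — f₀ = ω₀/(2π) = 102.5 Hz.
Step 4 — Series Q: Q = ω₀L/R = 644.2·0.0241/62.4 = 0.2488.

(a) f₀ = 102.5 Hz  (b) Q = 0.2488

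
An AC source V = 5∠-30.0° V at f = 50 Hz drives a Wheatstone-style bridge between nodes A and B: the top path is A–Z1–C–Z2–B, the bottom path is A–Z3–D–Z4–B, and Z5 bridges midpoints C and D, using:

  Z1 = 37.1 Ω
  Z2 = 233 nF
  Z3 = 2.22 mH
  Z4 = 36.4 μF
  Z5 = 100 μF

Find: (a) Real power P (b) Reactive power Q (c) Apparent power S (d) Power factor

Step 1 — Angular frequency: ω = 2π·f = 2π·50 = 314.2 rad/s.
Step 2 — Component impedances:
  Z1: Z = R = 37.1 Ω
  Z2: Z = 1/(jωC) = -j/(ω·C) = 0 - j1.366e+04 Ω
  Z3: Z = jωL = j·314.2·0.00222 = 0 + j0.6974 Ω
  Z4: Z = 1/(jωC) = -j/(ω·C) = 0 - j87.45 Ω
  Z5: Z = 1/(jωC) = -j/(ω·C) = 0 - j31.83 Ω
Step 3 — Bridge requires nodal analysis (the Z5 bridge couples midpoints C and D, so the two paths cannot be reduced to a simple series/parallel combination). Setting node B to ground and injecting 1 A at node A, the 3-node admittance system at A, C, D solves to V_A = Z_AB = 0.00389 - j86.19 Ω = 86.19∠-90.0° Ω.
Step 4 — Source phasor: V = 5∠-30.0° V = 4.33 - j2.5 V.
Step 5 — Current: I = V / Z = 0.02901 + j0.05024 A = 0.05801∠60.0° A.
Step 6 — Complex power: S = V·I* = 1.309e-05 - j0.29 VA.
Step 7 — Real power: P = Re(S) = 1.309e-05 W.
Step 8 — Reactive power: Q = Im(S) = -0.29 VAR.
Step 9 — Apparent power: |S| = 0.29 VA.
Step 10 — Power factor: PF = P/|S| = 4.513e-05 (leading).

(a) P = 1.309e-05 W  (b) Q = -0.29 VAR  (c) S = 0.29 VA  (d) PF = 4.513e-05 (leading)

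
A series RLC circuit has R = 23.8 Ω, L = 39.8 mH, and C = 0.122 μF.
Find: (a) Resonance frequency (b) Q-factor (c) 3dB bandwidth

Step 1 — Resonance: ω₀ = 1/√(LC) = 1/√(0.0398·1.22e-07) = 1.435e+04 rad/s.
Step 2 — f₀ = ω₀/(2π) = 2284 Hz.
Step 3 — Series Q: Q = ω₀L/R = 1.435e+04·0.0398/23.8 = 24.
Step 4 — Bandwidth: Δω = ω₀/Q = 598 rad/s; BW = Δω/(2π) = 95.17 Hz.

(a) f₀ = 2284 Hz  (b) Q = 24  (c) BW = 95.17 Hz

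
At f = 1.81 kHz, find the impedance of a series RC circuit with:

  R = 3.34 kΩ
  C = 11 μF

Step 1 — Angular frequency: ω = 2π·f = 2π·1810 = 1.137e+04 rad/s.
Step 2 — Component impedances:
  R: Z = R = 3340 Ω
  C: Z = 1/(jωC) = -j/(ω·C) = 0 - j7.994 Ω
Step 3 — Series combination: Z_total = R + C = 3340 - j7.994 Ω = 3340∠-0.1° Ω.

Z = 3340 - j7.994 Ω = 3340∠-0.1° Ω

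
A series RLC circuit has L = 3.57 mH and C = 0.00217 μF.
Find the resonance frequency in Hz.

Step 1 — Resonance condition Im(Z)=0 gives ω₀ = 1/√(LC).
Step 2 — ω₀ = 1/√(0.00357·2.17e-09) = 3.593e+05 rad/s.
Step 3 — f₀ = ω₀/(2π) = 5.718e+04 Hz.

f₀ = 5.718e+04 Hz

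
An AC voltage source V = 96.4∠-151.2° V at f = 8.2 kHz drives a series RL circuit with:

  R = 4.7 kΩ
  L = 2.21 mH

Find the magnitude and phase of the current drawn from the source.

Step 1 — Angular frequency: ω = 2π·f = 2π·8200 = 5.152e+04 rad/s.
Step 2 — Component impedances:
  R: Z = R = 4700 Ω
  L: Z = jωL = j·5.152e+04·0.00221 = 0 + j113.9 Ω
Step 3 — Series combination: Z_total = R + L = 4700 + j113.9 Ω = 4701∠1.4° Ω.
Step 4 — Source phasor: V = 96.4∠-151.2° V = -84.48 - j46.44 V.
Step 5 — Ohm's law: I = V / Z_total = (-84.48 - j46.44) / (4700 + j113.9) = -0.0182 - j0.00944 A.
Step 6 — Convert to polar: |I| = 0.0205 A, ∠I = -152.6°.

I = 0.0205∠-152.6° A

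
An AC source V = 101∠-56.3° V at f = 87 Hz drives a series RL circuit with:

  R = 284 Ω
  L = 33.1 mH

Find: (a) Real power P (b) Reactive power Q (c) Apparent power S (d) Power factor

Step 1 — Angular frequency: ω = 2π·f = 2π·87 = 546.6 rad/s.
Step 2 — Component impedances:
  R: Z = R = 284 Ω
  L: Z = jωL = j·546.6·0.0331 = 0 + j18.09 Ω
Step 3 — Series combination: Z_total = R + L = 284 + j18.09 Ω = 284.6∠3.6° Ω.
Step 4 — Source phasor: V = 101∠-56.3° V = 56.04 - j84.03 V.
Step 5 — Current: I = V / Z = 0.1777 - j0.3072 A = 0.3549∠-59.9° A.
Step 6 — Complex power: S = V·I* = 35.77 + j2.279 VA.
Step 7 — Real power: P = Re(S) = 35.77 W.
Step 8 — Reactive power: Q = Im(S) = 2.279 VAR.
Step 9 — Apparent power: |S| = 35.85 VA.
Step 10 — Power factor: PF = P/|S| = 0.998 (lagging).

(a) P = 35.77 W  (b) Q = 2.279 VAR  (c) S = 35.85 VA  (d) PF = 0.998 (lagging)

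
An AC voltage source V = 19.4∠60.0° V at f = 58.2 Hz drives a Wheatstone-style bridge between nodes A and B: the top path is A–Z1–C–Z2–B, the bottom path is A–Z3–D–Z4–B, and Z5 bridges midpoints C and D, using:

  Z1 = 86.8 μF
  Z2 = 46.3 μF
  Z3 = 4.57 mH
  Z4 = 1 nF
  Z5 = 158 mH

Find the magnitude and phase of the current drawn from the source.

Step 1 — Angular frequency: ω = 2π·f = 2π·58.2 = 365.7 rad/s.
Step 2 — Component impedances:
  Z1: Z = 1/(jωC) = -j/(ω·C) = 0 - j31.5 Ω
  Z2: Z = 1/(jωC) = -j/(ω·C) = 0 - j59.06 Ω
  Z3: Z = jωL = j·365.7·0.00457 = 0 + j1.671 Ω
  Z4: Z = 1/(jωC) = -j/(ω·C) = 0 - j2.735e+06 Ω
  Z5: Z = jωL = j·365.7·0.158 = 0 + j57.78 Ω
Step 3 — Bridge requires nodal analysis (the Z5 bridge couples midpoints C and D, so the two paths cannot be reduced to a simple series/parallel combination). Setting node B to ground and injecting 1 A at node A, the 3-node admittance system at A, C, D solves to V_A = Z_AB = 0 - j126.1 Ω = 126.1∠-90.0° Ω.
Step 4 — Source phasor: V = 19.4∠60.0° V = 9.7 + j16.8 V.
Step 5 — Ohm's law: I = V / Z_total = (9.7 + j16.8) / (0 - j126.1) = -0.1333 + j0.07693 A.
Step 6 — Convert to polar: |I| = 0.1539 A, ∠I = 150.0°.

I = 0.1539∠150.0° A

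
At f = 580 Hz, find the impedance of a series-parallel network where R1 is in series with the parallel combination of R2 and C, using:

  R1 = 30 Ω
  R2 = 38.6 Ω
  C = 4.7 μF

Step 1 — Angular frequency: ω = 2π·f = 2π·580 = 3644 rad/s.
Step 2 — Component impedances:
  R1: Z = R = 30 Ω
  R2: Z = R = 38.6 Ω
  C: Z = 1/(jωC) = -j/(ω·C) = 0 - j58.38 Ω
Step 3 — Parallel branch: R2 || C = 1/(1/R2 + 1/C) = 26.86 - j17.76 Ω.
Step 4 — Series with R1: Z_total = R1 + (R2 || C) = 56.86 - j17.76 Ω = 59.57∠-17.3° Ω.

Z = 56.86 - j17.76 Ω = 59.57∠-17.3° Ω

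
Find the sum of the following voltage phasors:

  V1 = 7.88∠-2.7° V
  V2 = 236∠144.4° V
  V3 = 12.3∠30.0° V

Step 1 — Convert each phasor to rectangular form:
  V1 = 7.88·(cos(-2.7°) + j·sin(-2.7°)) = 7.871 - j0.3712 V
  V2 = 236·(cos(144.4°) + j·sin(144.4°)) = -191.9 + j137.4 V
  V3 = 12.3·(cos(30.0°) + j·sin(30.0°)) = 10.65 + j6.15 V
Step 2 — Sum components: V_total = -173.4 + j143.2 V.
Step 3 — Convert to polar: |V_total| = 224.8 V, ∠V_total = 140.5°.

V_total = 224.8∠140.5° V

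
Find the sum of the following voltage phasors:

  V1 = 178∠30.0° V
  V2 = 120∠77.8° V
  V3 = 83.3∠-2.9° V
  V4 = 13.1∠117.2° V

Step 1 — Convert each phasor to rectangular form:
  V1 = 178·(cos(30.0°) + j·sin(30.0°)) = 154.2 + j89 V
  V2 = 120·(cos(77.8°) + j·sin(77.8°)) = 25.36 + j117.3 V
  V3 = 83.3·(cos(-2.9°) + j·sin(-2.9°)) = 83.19 - j4.214 V
  V4 = 13.1·(cos(117.2°) + j·sin(117.2°)) = -5.988 + j11.65 V
Step 2 — Sum components: V_total = 256.7 + j213.7 V.
Step 3 — Convert to polar: |V_total| = 334 V, ∠V_total = 39.8°.

V_total = 334∠39.8° V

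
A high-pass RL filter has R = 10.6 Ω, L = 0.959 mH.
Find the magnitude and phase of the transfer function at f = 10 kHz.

Step 1 — Angular frequency: ω = 2π·1e+04 = 6.283e+04 rad/s.
Step 2 — Transfer function: H(jω) = jωL/(R + jωL).
Step 3 — Numerator jωL = j·60.26; denominator R + jωL = 10.6 + j60.26.
Step 4 — H = 0.97 + j0.1706.
Step 5 — Magnitude: |H| = 0.9849 (-0.1 dB); phase: φ = 10.0°.

|H| = 0.9849 (-0.1 dB), φ = 10.0°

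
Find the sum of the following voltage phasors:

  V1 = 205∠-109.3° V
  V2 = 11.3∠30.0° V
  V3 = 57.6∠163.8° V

Step 1 — Convert each phasor to rectangular form:
  V1 = 205·(cos(-109.3°) + j·sin(-109.3°)) = -67.76 - j193.5 V
  V2 = 11.3·(cos(30.0°) + j·sin(30.0°)) = 9.786 + j5.65 V
  V3 = 57.6·(cos(163.8°) + j·sin(163.8°)) = -55.31 + j16.07 V
Step 2 — Sum components: V_total = -113.3 - j171.8 V.
Step 3 — Convert to polar: |V_total| = 205.8 V, ∠V_total = -123.4°.

V_total = 205.8∠-123.4° V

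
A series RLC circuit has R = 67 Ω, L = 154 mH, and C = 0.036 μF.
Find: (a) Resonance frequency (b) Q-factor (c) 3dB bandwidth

Step 1 — Resonance condition Im(Z)=0 gives ω₀ = 1/√(LC).
Step 2 — ω₀ = 1/√(0.154·3.6e-08) = 1.343e+04 rad/s.
Step 3 — f₀ = ω₀/(2π) = 2138 Hz.
Step 4 — Series Q: Q = ω₀L/R = 1.343e+04·0.154/67 = 30.87.
Step 5 — 3dB bandwidth: Δω = ω₀/Q = 435.1 rad/s; BW = Δω/(2π) = 69.24 Hz.

(a) f₀ = 2138 Hz  (b) Q = 30.87  (c) BW = 69.24 Hz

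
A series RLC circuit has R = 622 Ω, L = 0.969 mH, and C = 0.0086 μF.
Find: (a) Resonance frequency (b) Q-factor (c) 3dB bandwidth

Step 1 — Resonance: ω₀ = 1/√(LC) = 1/√(0.000969·8.6e-09) = 3.464e+05 rad/s.
Step 2 — f₀ = ω₀/(2π) = 5.513e+04 Hz.
Step 3 — Series Q: Q = ω₀L/R = 3.464e+05·0.000969/622 = 0.5397.
Step 4 — Bandwidth: Δω = ω₀/Q = 6.419e+05 rad/s; BW = Δω/(2π) = 1.022e+05 Hz.

(a) f₀ = 5.513e+04 Hz  (b) Q = 0.5397  (c) BW = 1.022e+05 Hz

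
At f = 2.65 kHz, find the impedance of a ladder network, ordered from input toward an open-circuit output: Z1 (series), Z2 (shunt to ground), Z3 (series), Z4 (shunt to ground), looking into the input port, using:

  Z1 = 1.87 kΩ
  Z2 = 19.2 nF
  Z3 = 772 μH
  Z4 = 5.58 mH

Step 1 — Angular frequency: ω = 2π·f = 2π·2650 = 1.665e+04 rad/s.
Step 2 — Component impedances:
  Z1: Z = R = 1870 Ω
  Z2: Z = 1/(jωC) = -j/(ω·C) = 0 - j3128 Ω
  Z3: Z = jωL = j·1.665e+04·0.000772 = 0 + j12.85 Ω
  Z4: Z = jωL = j·1.665e+04·0.00558 = 0 + j92.91 Ω
Step 3 — Ladder network (open output): work backward from the far end, alternating series and parallel combinations. Z_in = 1870 + j109.5 Ω = 1873∠3.4° Ω.

Z = 1870 + j109.5 Ω = 1873∠3.4° Ω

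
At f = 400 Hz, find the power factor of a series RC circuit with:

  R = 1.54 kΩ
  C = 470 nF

Step 1 — Angular frequency: ω = 2π·f = 2π·400 = 2513 rad/s.
Step 2 — Component impedances:
  R: Z = R = 1540 Ω
  C: Z = 1/(jωC) = -j/(ω·C) = 0 - j846.6 Ω
Step 3 — Series combination: Z_total = R + C = 1540 - j846.6 Ω = 1757∠-28.8° Ω.
Step 4 — Power factor: PF = cos(φ) = Re(Z)/|Z| = 1540/1757.3 = 0.8763.
Step 5 — Type: Im(Z) = -846.6 ⇒ leading (phase φ = -28.8°).

PF = 0.8763 (leading, φ = -28.8°)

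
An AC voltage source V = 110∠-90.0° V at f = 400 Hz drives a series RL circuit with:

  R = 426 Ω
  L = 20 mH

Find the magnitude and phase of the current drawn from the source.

Step 1 — Angular frequency: ω = 2π·f = 2π·400 = 2513 rad/s.
Step 2 — Component impedances:
  R: Z = R = 426 Ω
  L: Z = jωL = j·2513·0.02 = 0 + j50.27 Ω
Step 3 — Series combination: Z_total = R + L = 426 + j50.27 Ω = 429∠6.7° Ω.
Step 4 — Source phasor: V = 110∠-90.0° V = 0 - j110 V.
Step 5 — Ohm's law: I = V / Z_total = (0 - j110) / (426 + j50.27) = -0.03005 - j0.2547 A.
Step 6 — Convert to polar: |I| = 0.2564 A, ∠I = -96.7°.

I = 0.2564∠-96.7° A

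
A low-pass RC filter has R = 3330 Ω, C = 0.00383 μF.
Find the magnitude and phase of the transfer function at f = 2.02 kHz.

Step 1 — Angular frequency: ω = 2π·2020 = 1.269e+04 rad/s.
Step 2 — Transfer function: H(jω) = 1/(1 + jωRC).
Step 3 — Denominator: 1 + jωRC = 1 + j·1.269e+04·3330·3.83e-09 = 1 + j0.1619.
Step 4 — H = 0.9745 - j0.1577.
Step 5 — Magnitude: |H| = 0.9872 (-0.1 dB); phase: φ = -9.2°.

|H| = 0.9872 (-0.1 dB), φ = -9.2°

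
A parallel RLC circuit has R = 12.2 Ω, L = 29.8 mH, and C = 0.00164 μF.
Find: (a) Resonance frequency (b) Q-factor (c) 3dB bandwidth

Step 1 — Resonance: ω₀ = 1/√(LC) = 1/√(0.0298·1.64e-09) = 1.43e+05 rad/s.
Step 2 — f₀ = ω₀/(2π) = 2.277e+04 Hz.
Step 3 — Parallel Q: Q = R/(ω₀L) = 12.2/(1.43e+05·0.0298) = 0.002862.
Step 4 — Bandwidth: Δω = ω₀/Q = 4.998e+07 rad/s; BW = Δω/(2π) = 7.955e+06 Hz.

(a) f₀ = 2.277e+04 Hz  (b) Q = 0.002862  (c) BW = 7.955e+06 Hz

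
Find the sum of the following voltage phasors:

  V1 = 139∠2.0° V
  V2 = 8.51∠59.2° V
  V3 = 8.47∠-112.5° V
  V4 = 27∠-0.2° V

Step 1 — Convert each phasor to rectangular form:
  V1 = 139·(cos(2.0°) + j·sin(2.0°)) = 138.9 + j4.851 V
  V2 = 8.51·(cos(59.2°) + j·sin(59.2°)) = 4.357 + j7.31 V
  V3 = 8.47·(cos(-112.5°) + j·sin(-112.5°)) = -3.241 - j7.825 V
  V4 = 27·(cos(-0.2°) + j·sin(-0.2°)) = 27 - j0.09425 V
Step 2 — Sum components: V_total = 167 + j4.241 V.
Step 3 — Convert to polar: |V_total| = 167.1 V, ∠V_total = 1.5°.

V_total = 167.1∠1.5° V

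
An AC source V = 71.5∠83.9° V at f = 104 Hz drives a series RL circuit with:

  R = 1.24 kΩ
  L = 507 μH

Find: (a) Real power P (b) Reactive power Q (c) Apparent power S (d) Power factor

Step 1 — Angular frequency: ω = 2π·f = 2π·104 = 653.5 rad/s.
Step 2 — Component impedances:
  R: Z = R = 1240 Ω
  L: Z = jωL = j·653.5·0.000507 = 0 + j0.3313 Ω
Step 3 — Series combination: Z_total = R + L = 1240 + j0.3313 Ω = 1240∠0.0° Ω.
Step 4 — Source phasor: V = 71.5∠83.9° V = 7.598 + j71.1 V.
Step 5 — Current: I = V / Z = 0.006143 + j0.05733 A = 0.05766∠83.9° A.
Step 6 — Complex power: S = V·I* = 4.123 + j0.001102 VA.
Step 7 — Real power: P = Re(S) = 4.123 W.
Step 8 — Reactive power: Q = Im(S) = 0.001102 VAR.
Step 9 — Apparent power: |S| = 4.123 VA.
Step 10 — Power factor: PF = P/|S| = 1 (lagging).

(a) P = 4.123 W  (b) Q = 0.001102 VAR  (c) S = 4.123 VA  (d) PF = 1 (lagging)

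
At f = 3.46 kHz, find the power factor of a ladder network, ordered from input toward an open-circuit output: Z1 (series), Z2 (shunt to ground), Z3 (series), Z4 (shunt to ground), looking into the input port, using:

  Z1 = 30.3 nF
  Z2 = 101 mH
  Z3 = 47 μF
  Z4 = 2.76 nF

Step 1 — Angular frequency: ω = 2π·f = 2π·3460 = 2.174e+04 rad/s.
Step 2 — Component impedances:
  Z1: Z = 1/(jωC) = -j/(ω·C) = 0 - j1518 Ω
  Z2: Z = jωL = j·2.174e+04·0.101 = 0 + j2196 Ω
  Z3: Z = 1/(jωC) = -j/(ω·C) = 0 - j0.9787 Ω
  Z4: Z = 1/(jωC) = -j/(ω·C) = 0 - j1.667e+04 Ω
Step 3 — Ladder network (open output): work backward from the far end, alternating series and parallel combinations. Z_in = 0 + j1011 Ω = 1011∠90.0° Ω.
Step 4 — Power factor: PF = cos(φ) = Re(Z)/|Z| = 0/1011 = 0.
Step 5 — Type: Im(Z) = 1011 ⇒ lagging (phase φ = 90.0°).

PF = 0 (lagging, φ = 90.0°)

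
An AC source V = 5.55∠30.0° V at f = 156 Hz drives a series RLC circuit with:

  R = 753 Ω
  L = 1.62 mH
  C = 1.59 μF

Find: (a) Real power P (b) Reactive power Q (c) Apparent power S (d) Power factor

Step 1 — Angular frequency: ω = 2π·f = 2π·156 = 980.2 rad/s.
Step 2 — Component impedances:
  R: Z = R = 753 Ω
  L: Z = jωL = j·980.2·0.00162 = 0 + j1.588 Ω
  C: Z = 1/(jωC) = -j/(ω·C) = 0 - j641.7 Ω
Step 3 — Series combination: Z_total = R + L + C = 753 - j640.1 Ω = 988.3∠-40.4° Ω.
Step 4 — Source phasor: V = 5.55∠30.0° V = 4.806 + j2.775 V.
Step 5 — Current: I = V / Z = 0.001887 + j0.005289 A = 0.005616∠70.4° A.
Step 6 — Complex power: S = V·I* = 0.02375 - j0.02019 VA.
Step 7 — Real power: P = Re(S) = 0.02375 W.
Step 8 — Reactive power: Q = Im(S) = -0.02019 VAR.
Step 9 — Apparent power: |S| = 0.03117 VA.
Step 10 — Power factor: PF = P/|S| = 0.7619 (leading).

(a) P = 0.02375 W  (b) Q = -0.02019 VAR  (c) S = 0.03117 VA  (d) PF = 0.7619 (leading)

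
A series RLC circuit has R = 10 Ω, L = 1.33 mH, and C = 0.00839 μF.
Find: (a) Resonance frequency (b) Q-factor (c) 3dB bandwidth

Step 1 — Resonance: ω₀ = 1/√(LC) = 1/√(0.00133·8.39e-09) = 2.994e+05 rad/s.
Step 2 — f₀ = ω₀/(2π) = 4.764e+04 Hz.
Step 3 — Series Q: Q = ω₀L/R = 2.994e+05·0.00133/10 = 39.81.
Step 4 — Bandwidth: Δω = ω₀/Q = 7519 rad/s; BW = Δω/(2π) = 1197 Hz.

(a) f₀ = 4.764e+04 Hz  (b) Q = 39.81  (c) BW = 1197 Hz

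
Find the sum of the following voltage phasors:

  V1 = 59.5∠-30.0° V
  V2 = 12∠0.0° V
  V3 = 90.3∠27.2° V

Step 1 — Convert each phasor to rectangular form:
  V1 = 59.5·(cos(-30.0°) + j·sin(-30.0°)) = 51.53 - j29.75 V
  V2 = 12·(cos(0.0°) + j·sin(0.0°)) = 12 V
  V3 = 90.3·(cos(27.2°) + j·sin(27.2°)) = 80.31 + j41.28 V
Step 2 — Sum components: V_total = 143.8 + j11.53 V.
Step 3 — Convert to polar: |V_total| = 144.3 V, ∠V_total = 4.6°.

V_total = 144.3∠4.6° V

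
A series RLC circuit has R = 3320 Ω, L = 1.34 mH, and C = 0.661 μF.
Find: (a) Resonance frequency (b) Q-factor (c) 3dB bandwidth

Step 1 — Resonance: ω₀ = 1/√(LC) = 1/√(0.00134·6.61e-07) = 3.36e+04 rad/s.
Step 2 — f₀ = ω₀/(2π) = 5348 Hz.
Step 3 — Series Q: Q = ω₀L/R = 3.36e+04·0.00134/3320 = 0.01356.
Step 4 — Bandwidth: Δω = ω₀/Q = 2.478e+06 rad/s; BW = Δω/(2π) = 3.943e+05 Hz.

(a) f₀ = 5348 Hz  (b) Q = 0.01356  (c) BW = 3.943e+05 Hz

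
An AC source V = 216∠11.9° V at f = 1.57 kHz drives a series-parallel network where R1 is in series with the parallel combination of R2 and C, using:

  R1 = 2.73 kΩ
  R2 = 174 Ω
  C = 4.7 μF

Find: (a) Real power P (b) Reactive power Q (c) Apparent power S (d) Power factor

Step 1 — Angular frequency: ω = 2π·f = 2π·1570 = 9865 rad/s.
Step 2 — Component impedances:
  R1: Z = R = 2730 Ω
  R2: Z = R = 174 Ω
  C: Z = 1/(jωC) = -j/(ω·C) = 0 - j21.57 Ω
Step 3 — Parallel branch: R2 || C = 1/(1/R2 + 1/C) = 2.633 - j21.24 Ω.
Step 4 — Series with R1: Z_total = R1 + (R2 || C) = 2733 - j21.24 Ω = 2733∠-0.4° Ω.
Step 5 — Source phasor: V = 216∠11.9° V = 211.4 + j44.54 V.
Step 6 — Current: I = V / Z = 0.07721 + j0.0169 A = 0.07904∠12.3° A.
Step 7 — Complex power: S = V·I* = 17.07 - j0.1327 VA.
Step 8 — Real power: P = Re(S) = 17.07 W.
Step 9 — Reactive power: Q = Im(S) = -0.1327 VAR.
Step 10 — Apparent power: |S| = 17.07 VA.
Step 11 — Power factor: PF = P/|S| = 1 (leading).

(a) P = 17.07 W  (b) Q = -0.1327 VAR  (c) S = 17.07 VA  (d) PF = 1 (leading)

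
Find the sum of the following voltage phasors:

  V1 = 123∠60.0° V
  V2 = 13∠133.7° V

Step 1 — Convert each phasor to rectangular form:
  V1 = 123·(cos(60.0°) + j·sin(60.0°)) = 61.5 + j106.5 V
  V2 = 13·(cos(133.7°) + j·sin(133.7°)) = -8.981 + j9.399 V
Step 2 — Sum components: V_total = 52.52 + j115.9 V.
Step 3 — Convert to polar: |V_total| = 127.3 V, ∠V_total = 65.6°.

V_total = 127.3∠65.6° V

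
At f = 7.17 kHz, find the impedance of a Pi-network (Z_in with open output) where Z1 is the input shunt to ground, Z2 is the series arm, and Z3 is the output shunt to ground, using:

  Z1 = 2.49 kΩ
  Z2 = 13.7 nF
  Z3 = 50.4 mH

Step 1 — Angular frequency: ω = 2π·f = 2π·7170 = 4.505e+04 rad/s.
Step 2 — Component impedances:
  Z1: Z = R = 2490 Ω
  Z2: Z = 1/(jωC) = -j/(ω·C) = 0 - j1620 Ω
  Z3: Z = jωL = j·4.505e+04·0.0504 = 0 + j2271 Ω
Step 3 — With open output, the series arm Z2 and the output shunt Z3 appear in series to ground: Z2 + Z3 = 0 + j650.3 Ω.
Step 4 — Parallel with input shunt Z1: Z_in = Z1 || (Z2 + Z3) = 159 + j608.8 Ω = 629.2∠75.4° Ω.

Z = 159 + j608.8 Ω = 629.2∠75.4° Ω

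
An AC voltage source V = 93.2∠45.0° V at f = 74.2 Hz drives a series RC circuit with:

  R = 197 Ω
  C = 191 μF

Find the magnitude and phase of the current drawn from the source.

Step 1 — Angular frequency: ω = 2π·f = 2π·74.2 = 466.2 rad/s.
Step 2 — Component impedances:
  R: Z = R = 197 Ω
  C: Z = 1/(jωC) = -j/(ω·C) = 0 - j11.23 Ω
Step 3 — Series combination: Z_total = R + C = 197 - j11.23 Ω = 197.3∠-3.3° Ω.
Step 4 — Source phasor: V = 93.2∠45.0° V = 65.9 + j65.9 V.
Step 5 — Ohm's law: I = V / Z_total = (65.9 + j65.9) / (197 - j11.23) = 0.3144 + j0.3525 A.
Step 6 — Convert to polar: |I| = 0.4723 A, ∠I = 48.3°.

I = 0.4723∠48.3° A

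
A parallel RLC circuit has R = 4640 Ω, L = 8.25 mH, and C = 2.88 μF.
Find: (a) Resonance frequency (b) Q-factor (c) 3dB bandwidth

Step 1 — Resonance: ω₀ = 1/√(LC) = 1/√(0.00825·2.88e-06) = 6487 rad/s.
Step 2 — f₀ = ω₀/(2π) = 1033 Hz.
Step 3 — Parallel Q: Q = R/(ω₀L) = 4640/(6487·0.00825) = 86.69.
Step 4 — Bandwidth: Δω = ω₀/Q = 74.83 rad/s; BW = Δω/(2π) = 11.91 Hz.

(a) f₀ = 1033 Hz  (b) Q = 86.69  (c) BW = 11.91 Hz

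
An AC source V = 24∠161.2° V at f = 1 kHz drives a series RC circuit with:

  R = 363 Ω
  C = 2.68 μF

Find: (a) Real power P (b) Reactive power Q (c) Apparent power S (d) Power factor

Step 1 — Angular frequency: ω = 2π·f = 2π·1000 = 6283 rad/s.
Step 2 — Component impedances:
  R: Z = R = 363 Ω
  C: Z = 1/(jωC) = -j/(ω·C) = 0 - j59.39 Ω
Step 3 — Series combination: Z_total = R + C = 363 - j59.39 Ω = 367.8∠-9.3° Ω.
Step 4 — Source phasor: V = 24∠161.2° V = -22.72 + j7.734 V.
Step 5 — Current: I = V / Z = -0.06435 + j0.01078 A = 0.06525∠170.5° A.
Step 6 — Complex power: S = V·I* = 1.545 - j0.2528 VA.
Step 7 — Real power: P = Re(S) = 1.545 W.
Step 8 — Reactive power: Q = Im(S) = -0.2528 VAR.
Step 9 — Apparent power: |S| = 1.566 VA.
Step 10 — Power factor: PF = P/|S| = 0.9869 (leading).

(a) P = 1.545 W  (b) Q = -0.2528 VAR  (c) S = 1.566 VA  (d) PF = 0.9869 (leading)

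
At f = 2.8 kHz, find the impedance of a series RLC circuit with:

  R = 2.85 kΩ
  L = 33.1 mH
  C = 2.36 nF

Step 1 — Angular frequency: ω = 2π·f = 2π·2800 = 1.759e+04 rad/s.
Step 2 — Component impedances:
  R: Z = R = 2850 Ω
  L: Z = jωL = j·1.759e+04·0.0331 = 0 + j582.3 Ω
  C: Z = 1/(jωC) = -j/(ω·C) = 0 - j2.409e+04 Ω
Step 3 — Series combination: Z_total = R + L + C = 2850 - j2.35e+04 Ω = 2.368e+04∠-83.1° Ω.

Z = 2850 - j2.35e+04 Ω = 2.368e+04∠-83.1° Ω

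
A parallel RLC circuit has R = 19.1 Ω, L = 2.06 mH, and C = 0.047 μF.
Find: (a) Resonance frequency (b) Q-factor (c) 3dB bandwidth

Step 1 — Resonance: ω₀ = 1/√(LC) = 1/√(0.00206·4.7e-08) = 1.016e+05 rad/s.
Step 2 — f₀ = ω₀/(2π) = 1.617e+04 Hz.
Step 3 — Parallel Q: Q = R/(ω₀L) = 19.1/(1.016e+05·0.00206) = 0.09123.
Step 4 — Bandwidth: Δω = ω₀/Q = 1.114e+06 rad/s; BW = Δω/(2π) = 1.773e+05 Hz.

(a) f₀ = 1.617e+04 Hz  (b) Q = 0.09123  (c) BW = 1.773e+05 Hz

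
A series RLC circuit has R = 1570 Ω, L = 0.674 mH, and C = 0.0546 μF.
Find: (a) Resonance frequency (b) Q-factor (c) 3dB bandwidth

Step 1 — Resonance condition Im(Z)=0 gives ω₀ = 1/√(LC).
Step 2 — ω₀ = 1/√(0.000674·5.46e-08) = 1.648e+05 rad/s.
Step 3 — f₀ = ω₀/(2π) = 2.624e+04 Hz.
Step 4 — Series Q: Q = ω₀L/R = 1.648e+05·0.000674/1570 = 0.07077.
Step 5 — 3dB bandwidth: Δω = ω₀/Q = 2.329e+06 rad/s; BW = Δω/(2π) = 3.707e+05 Hz.

(a) f₀ = 2.624e+04 Hz  (b) Q = 0.07077  (c) BW = 3.707e+05 Hz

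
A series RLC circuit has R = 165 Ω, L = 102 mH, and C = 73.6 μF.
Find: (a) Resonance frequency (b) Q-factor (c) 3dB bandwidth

Step 1 — Resonance: ω₀ = 1/√(LC) = 1/√(0.102·7.36e-05) = 365 rad/s.
Step 2 — f₀ = ω₀/(2π) = 58.09 Hz.
Step 3 — Series Q: Q = ω₀L/R = 365·0.102/165 = 0.2256.
Step 4 — Bandwidth: Δω = ω₀/Q = 1618 rad/s; BW = Δω/(2π) = 257.5 Hz.

(a) f₀ = 58.09 Hz  (b) Q = 0.2256  (c) BW = 257.5 Hz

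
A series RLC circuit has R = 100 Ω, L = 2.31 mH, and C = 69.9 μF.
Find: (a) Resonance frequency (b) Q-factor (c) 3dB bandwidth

Step 1 — Resonance: ω₀ = 1/√(LC) = 1/√(0.00231·6.99e-05) = 2489 rad/s.
Step 2 — f₀ = ω₀/(2π) = 396.1 Hz.
Step 3 — Series Q: Q = ω₀L/R = 2489·0.00231/100 = 0.05749.
Step 4 — Bandwidth: Δω = ω₀/Q = 4.329e+04 rad/s; BW = Δω/(2π) = 6890 Hz.

(a) f₀ = 396.1 Hz  (b) Q = 0.05749  (c) BW = 6890 Hz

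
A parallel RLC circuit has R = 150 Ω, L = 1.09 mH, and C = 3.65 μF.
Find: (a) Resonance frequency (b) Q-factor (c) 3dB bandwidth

Step 1 — Resonance: ω₀ = 1/√(LC) = 1/√(0.00109·3.65e-06) = 1.585e+04 rad/s.
Step 2 — f₀ = ω₀/(2π) = 2523 Hz.
Step 3 — Parallel Q: Q = R/(ω₀L) = 150/(1.585e+04·0.00109) = 8.68.
Step 4 — Bandwidth: Δω = ω₀/Q = 1826 rad/s; BW = Δω/(2π) = 290.7 Hz.

(a) f₀ = 2523 Hz  (b) Q = 8.68  (c) BW = 290.7 Hz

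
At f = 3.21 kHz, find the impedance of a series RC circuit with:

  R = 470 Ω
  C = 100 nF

Step 1 — Angular frequency: ω = 2π·f = 2π·3210 = 2.017e+04 rad/s.
Step 2 — Component impedances:
  R: Z = R = 470 Ω
  C: Z = 1/(jωC) = -j/(ω·C) = 0 - j495.8 Ω
Step 3 — Series combination: Z_total = R + C = 470 - j495.8 Ω = 683.2∠-46.5° Ω.

Z = 470 - j495.8 Ω = 683.2∠-46.5° Ω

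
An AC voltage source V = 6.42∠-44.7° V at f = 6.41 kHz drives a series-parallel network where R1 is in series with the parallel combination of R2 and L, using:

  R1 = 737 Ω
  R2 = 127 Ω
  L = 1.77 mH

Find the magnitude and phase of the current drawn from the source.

Step 1 — Angular frequency: ω = 2π·f = 2π·6410 = 4.028e+04 rad/s.
Step 2 — Component impedances:
  R1: Z = R = 737 Ω
  R2: Z = R = 127 Ω
  L: Z = jωL = j·4.028e+04·0.00177 = 0 + j71.29 Ω
Step 3 — Parallel branch: R2 || L = 1/(1/R2 + 1/L) = 30.43 + j54.21 Ω.
Step 4 — Series with R1: Z_total = R1 + (R2 || L) = 767.4 + j54.21 Ω = 769.3∠4.0° Ω.
Step 5 — Source phasor: V = 6.42∠-44.7° V = 4.563 - j4.516 V.
Step 6 — Ohm's law: I = V / Z_total = (4.563 - j4.516) / (767.4 + j54.21) = 0.005503 - j0.006273 A.
Step 7 — Convert to polar: |I| = 0.008345 A, ∠I = -48.7°.

I = 0.008345∠-48.7° A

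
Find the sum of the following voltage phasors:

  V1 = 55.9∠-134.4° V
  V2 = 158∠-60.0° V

Step 1 — Convert each phasor to rectangular form:
  V1 = 55.9·(cos(-134.4°) + j·sin(-134.4°)) = -39.11 - j39.94 V
  V2 = 158·(cos(-60.0°) + j·sin(-60.0°)) = 79 - j136.8 V
Step 2 — Sum components: V_total = 39.89 - j176.8 V.
Step 3 — Convert to polar: |V_total| = 181.2 V, ∠V_total = -77.3°.

V_total = 181.2∠-77.3° V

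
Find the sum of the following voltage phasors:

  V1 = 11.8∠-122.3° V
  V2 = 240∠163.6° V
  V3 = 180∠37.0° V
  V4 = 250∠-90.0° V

Step 1 — Convert each phasor to rectangular form:
  V1 = 11.8·(cos(-122.3°) + j·sin(-122.3°)) = -6.305 - j9.974 V
  V2 = 240·(cos(163.6°) + j·sin(163.6°)) = -230.2 + j67.76 V
  V3 = 180·(cos(37.0°) + j·sin(37.0°)) = 143.8 + j108.3 V
  V4 = 250·(cos(-90.0°) + j·sin(-90.0°)) = 0 - j250 V
Step 2 — Sum components: V_total = -92.79 - j83.89 V.
Step 3 — Convert to polar: |V_total| = 125.1 V, ∠V_total = -137.9°.

V_total = 125.1∠-137.9° V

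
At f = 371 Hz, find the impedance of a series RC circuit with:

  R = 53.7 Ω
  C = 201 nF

Step 1 — Angular frequency: ω = 2π·f = 2π·371 = 2331 rad/s.
Step 2 — Component impedances:
  R: Z = R = 53.7 Ω
  C: Z = 1/(jωC) = -j/(ω·C) = 0 - j2134 Ω
Step 3 — Series combination: Z_total = R + C = 53.7 - j2134 Ω = 2135∠-88.6° Ω.

Z = 53.7 - j2134 Ω = 2135∠-88.6° Ω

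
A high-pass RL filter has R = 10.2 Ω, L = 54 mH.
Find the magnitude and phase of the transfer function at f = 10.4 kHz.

Step 1 — Angular frequency: ω = 2π·1.04e+04 = 6.535e+04 rad/s.
Step 2 — Transfer function: H(jω) = jωL/(R + jωL).
Step 3 — Numerator jωL = j·3529; denominator R + jωL = 10.2 + j3529.
Step 4 — H = 1 + j0.002891.
Step 5 — Magnitude: |H| = 1 (-0.0 dB); phase: φ = 0.2°.

|H| = 1 (-0.0 dB), φ = 0.2°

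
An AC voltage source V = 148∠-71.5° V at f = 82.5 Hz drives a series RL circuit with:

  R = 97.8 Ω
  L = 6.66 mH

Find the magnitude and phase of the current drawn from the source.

Step 1 — Angular frequency: ω = 2π·f = 2π·82.5 = 518.4 rad/s.
Step 2 — Component impedances:
  R: Z = R = 97.8 Ω
  L: Z = jωL = j·518.4·0.00666 = 0 + j3.452 Ω
Step 3 — Series combination: Z_total = R + L = 97.8 + j3.452 Ω = 97.86∠2.0° Ω.
Step 4 — Source phasor: V = 148∠-71.5° V = 46.96 - j140.4 V.
Step 5 — Ohm's law: I = V / Z_total = (46.96 - j140.4) / (97.8 + j3.452) = 0.429 - j1.45 A.
Step 6 — Convert to polar: |I| = 1.512 A, ∠I = -73.5°.

I = 1.512∠-73.5° A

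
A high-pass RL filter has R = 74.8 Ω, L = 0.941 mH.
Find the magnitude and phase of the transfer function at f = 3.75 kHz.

Step 1 — Angular frequency: ω = 2π·3750 = 2.356e+04 rad/s.
Step 2 — Transfer function: H(jω) = jωL/(R + jωL).
Step 3 — Numerator jωL = j·22.17; denominator R + jωL = 74.8 + j22.17.
Step 4 — H = 0.08077 + j0.2725.
Step 5 — Magnitude: |H| = 0.2842 (-10.9 dB); phase: φ = 73.5°.

|H| = 0.2842 (-10.9 dB), φ = 73.5°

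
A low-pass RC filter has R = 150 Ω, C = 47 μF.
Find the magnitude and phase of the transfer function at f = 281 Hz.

Step 1 — Angular frequency: ω = 2π·281 = 1766 rad/s.
Step 2 — Transfer function: H(jω) = 1/(1 + jωRC).
Step 3 — Denominator: 1 + jωRC = 1 + j·1766·150·4.7e-05 = 1 + j12.45.
Step 4 — H = 0.006413 - j0.07982.
Step 5 — Magnitude: |H| = 0.08008 (-21.9 dB); phase: φ = -85.4°.

|H| = 0.08008 (-21.9 dB), φ = -85.4°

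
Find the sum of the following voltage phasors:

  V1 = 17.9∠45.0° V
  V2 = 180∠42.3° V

Step 1 — Convert each phasor to rectangular form:
  V1 = 17.9·(cos(45.0°) + j·sin(45.0°)) = 12.66 + j12.66 V
  V2 = 180·(cos(42.3°) + j·sin(42.3°)) = 133.1 + j121.1 V
Step 2 — Sum components: V_total = 145.8 + j133.8 V.
Step 3 — Convert to polar: |V_total| = 197.9 V, ∠V_total = 42.5°.

V_total = 197.9∠42.5° V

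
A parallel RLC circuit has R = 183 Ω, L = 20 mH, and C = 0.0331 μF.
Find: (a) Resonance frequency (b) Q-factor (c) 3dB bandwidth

Step 1 — Resonance: ω₀ = 1/√(LC) = 1/√(0.02·3.31e-08) = 3.887e+04 rad/s.
Step 2 — f₀ = ω₀/(2π) = 6186 Hz.
Step 3 — Parallel Q: Q = R/(ω₀L) = 183/(3.887e+04·0.02) = 0.2354.
Step 4 — Bandwidth: Δω = ω₀/Q = 1.651e+05 rad/s; BW = Δω/(2π) = 2.627e+04 Hz.

(a) f₀ = 6186 Hz  (b) Q = 0.2354  (c) BW = 2.627e+04 Hz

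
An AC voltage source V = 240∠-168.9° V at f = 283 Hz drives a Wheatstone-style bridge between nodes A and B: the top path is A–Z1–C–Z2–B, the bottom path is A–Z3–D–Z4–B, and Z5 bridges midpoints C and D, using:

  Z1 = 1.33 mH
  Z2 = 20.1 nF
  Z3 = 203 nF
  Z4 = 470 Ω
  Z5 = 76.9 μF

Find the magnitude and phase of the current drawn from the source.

Step 1 — Angular frequency: ω = 2π·f = 2π·283 = 1778 rad/s.
Step 2 — Component impedances:
  Z1: Z = jωL = j·1778·0.00133 = 0 + j2.365 Ω
  Z2: Z = 1/(jωC) = -j/(ω·C) = 0 - j2.798e+04 Ω
  Z3: Z = 1/(jωC) = -j/(ω·C) = 0 - j2770 Ω
  Z4: Z = R = 470 Ω
  Z5: Z = 1/(jωC) = -j/(ω·C) = 0 - j7.313 Ω
Step 3 — Bridge requires nodal analysis (the Z5 bridge couples midpoints C and D, so the two paths cannot be reduced to a simple series/parallel combination). Setting node B to ground and injecting 1 A at node A, the 3-node admittance system at A, C, D solves to V_A = Z_AB = 469.6 - j12.82 Ω = 469.8∠-1.6° Ω.
Step 4 — Source phasor: V = 240∠-168.9° V = -235.5 - j46.21 V.
Step 5 — Ohm's law: I = V / Z_total = (-235.5 - j46.21) / (469.6 - j12.82) = -0.4984 - j0.112 A.
Step 6 — Convert to polar: |I| = 0.5109 A, ∠I = -167.3°.

I = 0.5109∠-167.3° A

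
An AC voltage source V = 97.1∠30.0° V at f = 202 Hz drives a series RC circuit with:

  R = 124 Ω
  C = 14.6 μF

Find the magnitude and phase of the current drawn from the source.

Step 1 — Angular frequency: ω = 2π·f = 2π·202 = 1269 rad/s.
Step 2 — Component impedances:
  R: Z = R = 124 Ω
  C: Z = 1/(jωC) = -j/(ω·C) = 0 - j53.97 Ω
Step 3 — Series combination: Z_total = R + C = 124 - j53.97 Ω = 135.2∠-23.5° Ω.
Step 4 — Source phasor: V = 97.1∠30.0° V = 84.09 + j48.55 V.
Step 5 — Ohm's law: I = V / Z_total = (84.09 + j48.55) / (124 - j53.97) = 0.4269 + j0.5773 A.
Step 6 — Convert to polar: |I| = 0.718 A, ∠I = 53.5°.

I = 0.718∠53.5° A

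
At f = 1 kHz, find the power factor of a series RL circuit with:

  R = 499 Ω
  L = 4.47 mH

Step 1 — Angular frequency: ω = 2π·f = 2π·1000 = 6283 rad/s.
Step 2 — Component impedances:
  R: Z = R = 499 Ω
  L: Z = jωL = j·6283·0.00447 = 0 + j28.09 Ω
Step 3 — Series combination: Z_total = R + L = 499 + j28.09 Ω = 499.8∠3.2° Ω.
Step 4 — Power factor: PF = cos(φ) = Re(Z)/|Z| = 499/499.8 = 0.9984.
Step 5 — Type: Im(Z) = 28.09 ⇒ lagging (phase φ = 3.2°).

PF = 0.9984 (lagging, φ = 3.2°)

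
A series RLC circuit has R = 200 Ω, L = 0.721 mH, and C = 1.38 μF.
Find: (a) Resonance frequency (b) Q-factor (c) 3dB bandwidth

Step 1 — Resonance: ω₀ = 1/√(LC) = 1/√(0.000721·1.38e-06) = 3.17e+04 rad/s.
Step 2 — f₀ = ω₀/(2π) = 5046 Hz.
Step 3 — Series Q: Q = ω₀L/R = 3.17e+04·0.000721/200 = 0.1143.
Step 4 — Bandwidth: Δω = ω₀/Q = 2.774e+05 rad/s; BW = Δω/(2π) = 4.415e+04 Hz.

(a) f₀ = 5046 Hz  (b) Q = 0.1143  (c) BW = 4.415e+04 Hz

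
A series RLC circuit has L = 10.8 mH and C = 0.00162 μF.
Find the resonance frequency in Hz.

Step 1 — Resonance condition Im(Z)=0 gives ω₀ = 1/√(LC).
Step 2 — ω₀ = 1/√(0.0108·1.62e-09) = 2.391e+05 rad/s.
Step 3 — f₀ = ω₀/(2π) = 3.805e+04 Hz.

f₀ = 3.805e+04 Hz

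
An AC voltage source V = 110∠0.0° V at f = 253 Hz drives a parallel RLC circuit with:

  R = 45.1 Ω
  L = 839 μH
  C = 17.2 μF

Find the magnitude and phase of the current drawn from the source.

Step 1 — Angular frequency: ω = 2π·f = 2π·253 = 1590 rad/s.
Step 2 — Component impedances:
  R: Z = R = 45.1 Ω
  L: Z = jωL = j·1590·0.000839 = 0 + j1.334 Ω
  C: Z = 1/(jωC) = -j/(ω·C) = 0 - j36.57 Ω
Step 3 — Parallel combination: 1/Z_total = 1/R + 1/L + 1/C; Z_total = 0.04244 + j1.383 Ω = 1.384∠88.2° Ω.
Step 4 — Source phasor: V = 110∠0.0° V = 110 V.
Step 5 — Ohm's law: I = V / Z_total = (110) / (0.04244 + j1.383) = 2.439 - j79.47 A.
Step 6 — Convert to polar: |I| = 79.51 A, ∠I = -88.2°.

I = 79.51∠-88.2° A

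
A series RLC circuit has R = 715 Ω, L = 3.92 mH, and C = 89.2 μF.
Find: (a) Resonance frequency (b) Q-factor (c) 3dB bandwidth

Step 1 — Resonance: ω₀ = 1/√(LC) = 1/√(0.00392·8.92e-05) = 1691 rad/s.
Step 2 — f₀ = ω₀/(2π) = 269.2 Hz.
Step 3 — Series Q: Q = ω₀L/R = 1691·0.00392/715 = 0.009272.
Step 4 — Bandwidth: Δω = ω₀/Q = 1.824e+05 rad/s; BW = Δω/(2π) = 2.903e+04 Hz.

(a) f₀ = 269.2 Hz  (b) Q = 0.009272  (c) BW = 2.903e+04 Hz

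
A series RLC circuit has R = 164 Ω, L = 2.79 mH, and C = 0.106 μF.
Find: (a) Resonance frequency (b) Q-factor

Step 1 — Resonance condition Im(Z)=0 gives ω₀ = 1/√(LC).
Step 2 — ω₀ = 1/√(0.00279·1.06e-07) = 5.815e+04 rad/s.
Step 3 — f₀ = ω₀/(2π) = 9255 Hz.
Step 4 — Series Q: Q = ω₀L/R = 5.815e+04·0.00279/164 = 0.9892.

(a) f₀ = 9255 Hz  (b) Q = 0.9892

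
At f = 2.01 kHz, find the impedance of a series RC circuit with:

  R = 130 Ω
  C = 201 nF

Step 1 — Angular frequency: ω = 2π·f = 2π·2010 = 1.263e+04 rad/s.
Step 2 — Component impedances:
  R: Z = R = 130 Ω
  C: Z = 1/(jωC) = -j/(ω·C) = 0 - j393.9 Ω
Step 3 — Series combination: Z_total = R + C = 130 - j393.9 Ω = 414.8∠-71.7° Ω.

Z = 130 - j393.9 Ω = 414.8∠-71.7° Ω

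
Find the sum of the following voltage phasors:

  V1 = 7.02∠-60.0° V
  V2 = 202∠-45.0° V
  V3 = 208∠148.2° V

Step 1 — Convert each phasor to rectangular form:
  V1 = 7.02·(cos(-60.0°) + j·sin(-60.0°)) = 3.51 - j6.079 V
  V2 = 202·(cos(-45.0°) + j·sin(-45.0°)) = 142.8 - j142.8 V
  V3 = 208·(cos(148.2°) + j·sin(148.2°)) = -176.8 + j109.6 V
Step 2 — Sum components: V_total = -30.43 - j39.31 V.
Step 3 — Convert to polar: |V_total| = 49.71 V, ∠V_total = -127.7°.

V_total = 49.71∠-127.7° V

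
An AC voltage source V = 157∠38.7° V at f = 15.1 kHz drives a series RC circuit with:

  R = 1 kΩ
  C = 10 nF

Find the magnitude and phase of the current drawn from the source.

Step 1 — Angular frequency: ω = 2π·f = 2π·1.51e+04 = 9.488e+04 rad/s.
Step 2 — Component impedances:
  R: Z = R = 1000 Ω
  C: Z = 1/(jωC) = -j/(ω·C) = 0 - j1054 Ω
Step 3 — Series combination: Z_total = R + C = 1000 - j1054 Ω = 1453∠-46.5° Ω.
Step 4 — Source phasor: V = 157∠38.7° V = 122.5 + j98.16 V.
Step 5 — Ohm's law: I = V / Z_total = (122.5 + j98.16) / (1000 - j1054) = 0.009031 + j0.1077 A.
Step 6 — Convert to polar: |I| = 0.1081 A, ∠I = 85.2°.

I = 0.1081∠85.2° A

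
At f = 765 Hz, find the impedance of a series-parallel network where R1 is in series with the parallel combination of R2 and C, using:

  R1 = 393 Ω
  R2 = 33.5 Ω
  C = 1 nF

Step 1 — Angular frequency: ω = 2π·f = 2π·765 = 4807 rad/s.
Step 2 — Component impedances:
  R1: Z = R = 393 Ω
  R2: Z = R = 33.5 Ω
  C: Z = 1/(jωC) = -j/(ω·C) = 0 - j2.08e+05 Ω
Step 3 — Parallel branch: R2 || C = 1/(1/R2 + 1/C) = 33.5 - j0.005394 Ω.
Step 4 — Series with R1: Z_total = R1 + (R2 || C) = 426.5 - j0.005394 Ω = 426.5∠-0.0° Ω.

Z = 426.5 - j0.005394 Ω = 426.5∠-0.0° Ω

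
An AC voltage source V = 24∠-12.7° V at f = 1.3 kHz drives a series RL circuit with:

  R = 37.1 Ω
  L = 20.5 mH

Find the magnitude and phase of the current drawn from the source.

Step 1 — Angular frequency: ω = 2π·f = 2π·1300 = 8168 rad/s.
Step 2 — Component impedances:
  R: Z = R = 37.1 Ω
  L: Z = jωL = j·8168·0.0205 = 0 + j167.4 Ω
Step 3 — Series combination: Z_total = R + L = 37.1 + j167.4 Ω = 171.5∠77.5° Ω.
Step 4 — Source phasor: V = 24∠-12.7° V = 23.41 - j5.276 V.
Step 5 — Ohm's law: I = V / Z_total = (23.41 - j5.276) / (37.1 + j167.4) = -0.0005061 - j0.1399 A.
Step 6 — Convert to polar: |I| = 0.1399 A, ∠I = -90.2°.

I = 0.1399∠-90.2° A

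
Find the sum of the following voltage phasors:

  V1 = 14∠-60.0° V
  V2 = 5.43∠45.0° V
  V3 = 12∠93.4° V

Step 1 — Convert each phasor to rectangular form:
  V1 = 14·(cos(-60.0°) + j·sin(-60.0°)) = 7 - j12.12 V
  V2 = 5.43·(cos(45.0°) + j·sin(45.0°)) = 3.84 + j3.84 V
  V3 = 12·(cos(93.4°) + j·sin(93.4°)) = -0.7117 + j11.98 V
Step 2 — Sum components: V_total = 10.13 + j3.694 V.
Step 3 — Convert to polar: |V_total| = 10.78 V, ∠V_total = 20.0°.

V_total = 10.78∠20.0° V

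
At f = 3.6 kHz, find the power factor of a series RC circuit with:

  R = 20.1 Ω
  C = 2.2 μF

Step 1 — Angular frequency: ω = 2π·f = 2π·3600 = 2.262e+04 rad/s.
Step 2 — Component impedances:
  R: Z = R = 20.1 Ω
  C: Z = 1/(jωC) = -j/(ω·C) = 0 - j20.1 Ω
Step 3 — Series combination: Z_total = R + C = 20.1 - j20.1 Ω = 28.42∠-45.0° Ω.
Step 4 — Power factor: PF = cos(φ) = Re(Z)/|Z| = 20.1/28.42 = 0.7072.
Step 5 — Type: Im(Z) = -20.1 ⇒ leading (phase φ = -45.0°).

PF = 0.7072 (leading, φ = -45.0°)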